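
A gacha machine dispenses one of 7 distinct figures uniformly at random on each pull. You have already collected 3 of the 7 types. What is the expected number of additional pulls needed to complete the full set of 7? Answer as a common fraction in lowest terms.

175/12

Starting from 3 distinct types, each trial gives a new one with probability (7−i)/7 when i types are held, so the wait for the next new type is 7/(7−i).
E = 7/4 + 7/3 + 7/2 + 7/1 = 175/12.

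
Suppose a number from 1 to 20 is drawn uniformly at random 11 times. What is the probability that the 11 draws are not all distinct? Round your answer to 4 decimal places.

P(all 11 different) = 20/20 · 19/20 · ··· · 10/20 ≈ 0.0327.
P(at least two equal) = 1 − 0.0327 = 0.9673.

0.9673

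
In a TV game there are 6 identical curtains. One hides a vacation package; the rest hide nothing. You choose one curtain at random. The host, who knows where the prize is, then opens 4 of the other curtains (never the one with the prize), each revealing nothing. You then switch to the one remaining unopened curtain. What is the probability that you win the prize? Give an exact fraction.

Your original curtain holds the prize with probability 1/6, so the other 5 collectively hold it with probability 5/6.
The host can always find 4 empty curtains to open, so the reveals don't change that 5/6; it is now spread over the 1 remaining unopened curtain.
P(win by switching) = (5/6) · (1/1) = 5/6.

5/6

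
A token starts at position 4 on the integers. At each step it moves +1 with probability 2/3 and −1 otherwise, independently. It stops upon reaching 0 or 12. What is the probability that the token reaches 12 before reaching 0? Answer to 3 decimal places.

0.938

Let r = q/p = (1/3)/(2/3) = 1/2. The recurrence P(i) = p·P(i+1) + q·P(i−1) with P(0)=0, P(12)=1 gives P(i) = (1 − r^i)/(1 − r^12).
P(4) = (1 − (1/2)^4) / (1 − (1/2)^12) = 256/273 ≈ 0.938.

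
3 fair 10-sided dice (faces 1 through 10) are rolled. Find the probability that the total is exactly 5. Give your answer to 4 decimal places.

There are 10^3 = 1000 equally likely outcomes.
The number of ordered 3-tuples from {1,…,10} summing to 5 is 6.
P(sum = 5) = 6/1000 = 3/500 ≈ 0.0060.

0.0060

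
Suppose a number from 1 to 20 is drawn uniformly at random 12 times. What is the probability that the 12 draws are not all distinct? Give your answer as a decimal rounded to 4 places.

0.9853

P(all 12 different) = 20/20 · 19/20 · ··· · 9/20 ≈ 0.0147.
P(at least two equal) = 1 − 0.0147 = 0.9853.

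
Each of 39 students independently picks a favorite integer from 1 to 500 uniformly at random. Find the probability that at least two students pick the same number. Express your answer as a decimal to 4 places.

It's easier to compute the probability that all 39 are distinct.
P(all distinct) = 500/500 · 499/500 · ··· · 462/500 ≈ 0.2184.
So the probability of at least one match is 1 − 0.2184 = 0.7816.

0.7816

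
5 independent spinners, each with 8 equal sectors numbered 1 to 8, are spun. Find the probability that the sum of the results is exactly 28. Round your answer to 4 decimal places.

There are 8^5 = 32768 equally likely outcomes.
The number of ordered 5-tuples from {1,…,8} summing to 28 is 1470.
P(sum = 28) = 1470/32768 = 735/16384 ≈ 0.0449.

0.0449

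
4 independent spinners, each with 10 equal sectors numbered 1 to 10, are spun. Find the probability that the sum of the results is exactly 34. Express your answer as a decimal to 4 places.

There are 10^4 = 10000 equally likely outcomes.
The number of ordered 4-tuples from {1,…,10} summing to 34 is 84.
P(sum = 34) = 84/10000 = 21/2500 ≈ 0.0084.

0.0084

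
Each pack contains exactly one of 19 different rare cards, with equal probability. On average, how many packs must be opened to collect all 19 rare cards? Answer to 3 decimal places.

After i distinct types are collected, each trial gives a new one with probability (19−i)/19, so the expected wait for the next new type is 19/(19−i).
E = 19/19 + 19/18 + 19/17 + 19/16 + 19/15 + 19/14 + 19/13 + 19/12 + 19/11 + 19/10 + 19/9 + 19/8 + 19/7 + 19/6 + 19/5 + 19/4 + 19/3 + 19/2 + 19/1 = 275295799/4084080 ≈ 67.407.

67.407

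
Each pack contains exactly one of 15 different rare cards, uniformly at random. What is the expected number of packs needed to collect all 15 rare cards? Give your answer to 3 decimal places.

49.773

After i distinct types are collected, each trial gives a new one with probability (15−i)/15, so the expected wait for the next new type is 15/(15−i).
E = 15/15 + 15/14 + 15/13 + 15/12 + 15/11 + 15/10 + 15/9 + 15/8 + 15/7 + 15/6 + 15/5 + 15/4 + 15/3 + 15/2 + 15/1 = 1195757/24024 ≈ 49.773.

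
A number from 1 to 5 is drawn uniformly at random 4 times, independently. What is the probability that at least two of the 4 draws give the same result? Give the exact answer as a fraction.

101/125

P(all 4 different) = 5/5 · 4/5 · ··· · 2/5 = 24/125.
P(at least two equal) = 1 − 24/125 = 101/125.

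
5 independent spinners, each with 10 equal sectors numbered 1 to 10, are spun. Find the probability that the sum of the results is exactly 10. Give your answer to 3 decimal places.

0.001

There are 10^5 = 100000 equally likely outcomes.
The number of ordered 5-tuples from {1,…,10} summing to 10 is 126.
P(sum = 10) = 126/100000 = 63/50000 ≈ 0.001.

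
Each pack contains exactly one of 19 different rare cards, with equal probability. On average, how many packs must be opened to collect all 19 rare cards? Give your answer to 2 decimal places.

67.41

After i distinct types are collected, each trial gives a new one with probability (19−i)/19, so the expected wait for the next new type is 19/(19−i).
E = 19/19 + 19/18 + 19/17 + 19/16 + 19/15 + 19/14 + 19/13 + 19/12 + 19/11 + 19/10 + 19/9 + 19/8 + 19/7 + 19/6 + 19/5 + 19/4 + 19/3 + 19/2 + 19/1 = 275295799/4084080 ≈ 67.41.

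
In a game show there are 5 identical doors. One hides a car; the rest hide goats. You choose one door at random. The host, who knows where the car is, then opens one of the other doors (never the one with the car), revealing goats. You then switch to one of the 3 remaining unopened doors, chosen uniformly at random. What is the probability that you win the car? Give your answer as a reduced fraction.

4/15

Your original door holds the car with probability 1/5, so the other 4 collectively hold it with probability 4/5.
The host can always find an empty door to open, so this doesn't change that 4/5; it is now spread over the 3 remaining unopened doors.
P(win by switching) = (4/5) · (1/3) = 4/15.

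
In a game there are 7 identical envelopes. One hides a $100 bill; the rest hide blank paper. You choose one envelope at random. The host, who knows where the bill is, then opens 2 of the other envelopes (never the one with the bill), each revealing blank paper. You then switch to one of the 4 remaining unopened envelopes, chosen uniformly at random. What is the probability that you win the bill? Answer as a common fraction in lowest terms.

Your original envelope holds the bill with probability 1/7, so the other 6 collectively hold it with probability 6/7.
The host can always find 2 empty envelopes to open, so the reveals don't change that 6/7; it is now spread over the 4 remaining unopened envelopes.
P(win by switching) = (6/7) · (1/4) = 3/14.

3/14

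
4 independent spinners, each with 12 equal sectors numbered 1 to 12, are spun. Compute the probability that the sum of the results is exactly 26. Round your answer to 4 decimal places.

There are 12^4 = 20736 equally likely outcomes.
The number of ordered 4-tuples from {1,…,12} summing to 26 is 1156.
P(sum = 26) = 1156/20736 = 289/5184 ≈ 0.0557.

0.0557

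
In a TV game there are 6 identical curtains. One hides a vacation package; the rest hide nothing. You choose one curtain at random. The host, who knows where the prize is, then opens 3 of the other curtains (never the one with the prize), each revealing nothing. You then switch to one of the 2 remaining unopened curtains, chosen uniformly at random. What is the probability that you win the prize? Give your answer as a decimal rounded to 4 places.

Your original curtain holds the prize with probability 1/6, so the other 5 collectively hold it with probability 5/6.
The host can always find 3 empty curtains to open, so the reveals don't change that 5/6; it is now spread over the 2 remaining unopened curtains.
P(win by switching) = (5/6) · (1/2) = 5/12 ≈ 0.4167.

0.4167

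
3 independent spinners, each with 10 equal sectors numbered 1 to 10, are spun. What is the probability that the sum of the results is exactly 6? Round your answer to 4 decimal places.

There are 10^3 = 1000 equally likely outcomes.
The number of ordered 3-tuples from {1,…,10} summing to 6 is 10.
P(sum = 6) = 10/1000 = 1/100 ≈ 0.0100.

0.0100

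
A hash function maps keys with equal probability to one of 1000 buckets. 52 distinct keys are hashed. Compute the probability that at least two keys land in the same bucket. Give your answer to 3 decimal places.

0.741

It's easier to compute the probability that all 52 are distinct.
P(all distinct) = 1000/1000 · 999/1000 · ··· · 949/1000 ≈ 0.259.
So the probability of at least one match is 1 − 0.259 = 0.741.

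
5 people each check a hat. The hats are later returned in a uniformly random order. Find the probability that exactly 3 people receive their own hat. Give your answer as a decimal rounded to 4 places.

Choose which 3 of the 5 are fixed: C(5,3) = 10 ways.
The remaining 2 must have no fixed point: D(2) = 1.
P = 10·1/120 = 1/12 ≈ 0.0833.

0.0833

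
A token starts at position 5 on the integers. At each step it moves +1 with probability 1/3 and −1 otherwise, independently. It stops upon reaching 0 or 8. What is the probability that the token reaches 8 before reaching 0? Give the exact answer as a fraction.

31/255

Let r = q/p = (2/3)/(1/3) = 2. The recurrence P(i) = p·P(i+1) + q·P(i−1) with P(0)=0, P(8)=1 gives P(i) = (1 − r^i)/(1 − r^8).
P(5) = (1 − (2)^5) / (1 − (2)^8) = 31/255.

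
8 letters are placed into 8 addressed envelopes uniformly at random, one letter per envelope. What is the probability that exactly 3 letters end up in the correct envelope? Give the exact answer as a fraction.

Choose which 3 of the 8 are fixed: C(8,3) = 56 ways.
The remaining 5 must have no fixed point: D(5) = 44.
P = 56·44/40320 = 11/180.

11/180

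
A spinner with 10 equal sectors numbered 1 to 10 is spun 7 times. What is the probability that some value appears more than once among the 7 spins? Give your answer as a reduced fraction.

P(all 7 different) = 10/10 · 9/10 · ··· · 4/10 = 189/3125.
P(at least two equal) = 1 − 189/3125 = 2936/3125.

2936/3125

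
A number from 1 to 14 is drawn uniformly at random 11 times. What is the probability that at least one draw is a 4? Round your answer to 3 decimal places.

0.557

P(no draw is a 4) = (13/14)^11 ≈ 0.443.
P(at least one) = 1 − 0.443 = 0.557.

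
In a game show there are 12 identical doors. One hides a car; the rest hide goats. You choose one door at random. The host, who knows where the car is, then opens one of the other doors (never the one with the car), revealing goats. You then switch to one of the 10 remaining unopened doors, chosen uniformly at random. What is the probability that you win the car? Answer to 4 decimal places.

0.0917

Your original door holds the car with probability 1/12, so the other 11 collectively hold it with probability 11/12.
The host can always find an empty door to open, so this doesn't change that 11/12; it is now spread over the 10 remaining unopened doors.
P(win by switching) = (11/12) · (1/10) = 11/120 ≈ 0.0917.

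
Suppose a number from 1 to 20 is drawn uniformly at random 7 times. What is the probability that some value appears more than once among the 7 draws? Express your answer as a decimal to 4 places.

P(all 7 different) = 20/20 · 19/20 · ··· · 14/20 ≈ 0.3052.
P(at least two equal) = 1 − 0.3052 = 0.6948.

0.6948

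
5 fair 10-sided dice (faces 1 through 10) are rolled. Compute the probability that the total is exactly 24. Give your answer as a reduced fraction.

33/625

There are 10^5 = 100000 equally likely outcomes.
The number of ordered 5-tuples from {1,…,10} summing to 24 is 5280.
P(sum = 24) = 5280/100000 = 33/625.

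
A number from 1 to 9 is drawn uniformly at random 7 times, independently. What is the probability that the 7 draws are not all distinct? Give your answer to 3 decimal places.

P(all 7 different) = 9/9 · 8/9 · ··· · 3/9 ≈ 0.038.
P(at least two equal) = 1 − 0.038 = 0.962.

0.962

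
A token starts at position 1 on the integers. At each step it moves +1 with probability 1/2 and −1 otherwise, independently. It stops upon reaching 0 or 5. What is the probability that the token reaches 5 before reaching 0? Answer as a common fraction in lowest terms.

1/5

With a fair step, P(i) = ½P(i−1) + ½P(i+1) with P(0)=0, P(5)=1 has the linear solution P(i) = i/5.
P(1) = 1/5.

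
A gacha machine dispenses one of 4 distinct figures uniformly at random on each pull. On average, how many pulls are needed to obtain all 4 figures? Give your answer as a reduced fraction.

After i distinct types are collected, each trial gives a new one with probability (4−i)/4, so the expected wait for the next new type is 4/(4−i).
E = 4/4 + 4/3 + 4/2 + 4/1 = 25/3.

25/3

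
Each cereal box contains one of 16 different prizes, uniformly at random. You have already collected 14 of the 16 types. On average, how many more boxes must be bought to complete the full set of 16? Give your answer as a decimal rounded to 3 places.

Starting from 14 distinct types, each trial gives a new one with probability (16−i)/16 when i types are held, so the wait for the next new type is 16/(16−i).
E = 16/2 + 16/1 = 24 ≈ 24.000.

24.000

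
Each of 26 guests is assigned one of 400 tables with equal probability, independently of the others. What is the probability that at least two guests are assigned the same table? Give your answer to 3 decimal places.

0.564

It's easier to compute the probability that all 26 are distinct.
P(all distinct) = 400/400 · 399/400 · ··· · 375/400 ≈ 0.436.
So the probability of at least one match is 1 − 0.436 = 0.564.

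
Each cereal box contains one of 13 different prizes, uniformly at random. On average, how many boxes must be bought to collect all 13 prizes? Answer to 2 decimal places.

41.34

After i distinct types are collected, each trial gives a new one with probability (13−i)/13, so the expected wait for the next new type is 13/(13−i).
E = 13/13 + 13/12 + 13/11 + 13/10 + 13/9 + 13/8 + 13/7 + 13/6 + 13/5 + 13/4 + 13/3 + 13/2 + 13/1 = 1145993/27720 ≈ 41.34.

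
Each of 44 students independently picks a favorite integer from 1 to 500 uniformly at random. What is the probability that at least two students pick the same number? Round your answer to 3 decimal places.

It's easier to compute the probability that all 44 are distinct.
P(all distinct) = 500/500 · 499/500 · ··· · 457/500 ≈ 0.142.
So the probability of at least one match is 1 − 0.142 = 0.858.

0.858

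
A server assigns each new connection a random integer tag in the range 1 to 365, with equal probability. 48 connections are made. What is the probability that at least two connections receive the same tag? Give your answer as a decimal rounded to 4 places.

0.9606

It's easier to compute the probability that all 48 are distinct.
P(all distinct) = 365/365 · 364/365 · ··· · 318/365 ≈ 0.0394.
So the probability of at least one match is 1 − 0.0394 = 0.9606.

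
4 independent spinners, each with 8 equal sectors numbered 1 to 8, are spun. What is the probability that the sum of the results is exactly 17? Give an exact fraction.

There are 8^4 = 4096 equally likely outcomes.
The number of ordered 4-tuples from {1,…,8} summing to 17 is 336.
P(sum = 17) = 336/4096 = 21/256.

21/256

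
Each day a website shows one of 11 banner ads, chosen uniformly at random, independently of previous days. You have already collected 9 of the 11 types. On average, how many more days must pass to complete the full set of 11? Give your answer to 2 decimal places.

16.50

Starting from 9 distinct types, each trial gives a new one with probability (11−i)/11 when i types are held, so the wait for the next new type is 11/(11−i).
E = 11/2 + 11/1 = 33/2 ≈ 16.50.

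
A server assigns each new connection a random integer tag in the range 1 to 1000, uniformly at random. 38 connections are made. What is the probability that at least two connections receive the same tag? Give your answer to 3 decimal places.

0.509

It's easier to compute the probability that all 38 are distinct.
P(all distinct) = 1000/1000 · 999/1000 · ··· · 963/1000 ≈ 0.491.
So the probability of at least one match is 1 − 0.491 = 0.509.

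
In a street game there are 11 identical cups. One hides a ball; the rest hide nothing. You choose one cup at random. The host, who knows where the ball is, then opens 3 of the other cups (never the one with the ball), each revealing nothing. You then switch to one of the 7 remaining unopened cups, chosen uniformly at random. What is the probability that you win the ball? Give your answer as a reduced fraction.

Your original cup holds the ball with probability 1/11, so the other 10 collectively hold it with probability 10/11.
The host can always find 3 empty cups to open, so the reveals don't change that 10/11; it is now spread over the 7 remaining unopened cups.
P(win by switching) = (10/11) · (1/7) = 10/77.

10/77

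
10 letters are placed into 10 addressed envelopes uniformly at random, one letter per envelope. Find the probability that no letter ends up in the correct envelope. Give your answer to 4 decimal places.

0.3679

This is the derangement probability: permutations of 10 with no fixed point.
D(10) = 10! · (1 − 1/1! + 1/2! − ··· + (−1)^10/10!) = 1334961.
P = 1334961/3628800 = 16481/44800 ≈ 0.3679.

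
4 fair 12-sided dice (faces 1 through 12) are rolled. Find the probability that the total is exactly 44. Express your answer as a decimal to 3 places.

0.002

There are 12^4 = 20736 equally likely outcomes.
The number of ordered 4-tuples from {1,…,12} summing to 44 is 35.
P(sum = 44) = 35/20736 ≈ 0.002.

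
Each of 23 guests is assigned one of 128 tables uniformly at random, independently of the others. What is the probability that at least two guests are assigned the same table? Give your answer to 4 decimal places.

It's easier to compute the probability that all 23 are distinct.
P(all distinct) = 128/128 · 127/128 · ··· · 106/128 ≈ 0.1220.
So the probability of at least one match is 1 − 0.1220 = 0.8780.

0.8780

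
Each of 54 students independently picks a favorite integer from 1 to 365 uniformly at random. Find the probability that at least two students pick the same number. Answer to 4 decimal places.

0.9839

It's easier to compute the probability that all 54 are distinct.
P(all distinct) = 365/365 · 364/365 · ··· · 312/365 ≈ 0.0161.
So the probability of at least one match is 1 − 0.0161 = 0.9839.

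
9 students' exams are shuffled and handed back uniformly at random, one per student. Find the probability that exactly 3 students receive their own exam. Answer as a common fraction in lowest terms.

53/864

Choose which 3 of the 9 are fixed: C(9,3) = 84 ways.
The remaining 6 must have no fixed point: D(6) = 265.
P = 84·265/362880 = 53/864.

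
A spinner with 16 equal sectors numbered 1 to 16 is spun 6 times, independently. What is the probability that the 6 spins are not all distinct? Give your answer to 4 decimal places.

0.6563

P(all 6 different) = 16/16 · 15/16 · ··· · 11/16 ≈ 0.3437.
P(at least two equal) = 1 − 0.3437 = 0.6563.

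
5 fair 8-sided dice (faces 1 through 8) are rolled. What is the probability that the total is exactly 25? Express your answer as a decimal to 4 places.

There are 8^5 = 32768 equally likely outcomes.
The number of ordered 5-tuples from {1,…,8} summing to 25 is 2226.
P(sum = 25) = 2226/32768 = 1113/16384 ≈ 0.0679.

0.0679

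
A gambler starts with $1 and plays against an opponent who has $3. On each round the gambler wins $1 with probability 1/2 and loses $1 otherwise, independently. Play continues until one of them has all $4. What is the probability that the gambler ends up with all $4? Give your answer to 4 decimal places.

With a fair step, P(i) = ½P(i−1) + ½P(i+1) with P(0)=0, P(4)=1 has the linear solution P(i) = i/4.
P(1) = 1/4 ≈ 0.2500.

0.2500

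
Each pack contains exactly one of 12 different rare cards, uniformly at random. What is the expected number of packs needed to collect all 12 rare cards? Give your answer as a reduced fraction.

After i distinct types are collected, each trial gives a new one with probability (12−i)/12, so the expected wait for the next new type is 12/(12−i).
E = 12/12 + 12/11 + 12/10 + 12/9 + 12/8 + 12/7 + 12/6 + 12/5 + 12/4 + 12/3 + 12/2 + 12/1 = 86021/2310.

86021/2310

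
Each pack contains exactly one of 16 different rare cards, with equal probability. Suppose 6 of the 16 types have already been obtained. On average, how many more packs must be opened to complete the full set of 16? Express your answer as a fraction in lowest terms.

14762/315

Starting from 6 distinct types, each trial gives a new one with probability (16−i)/16 when i types are held, so the wait for the next new type is 16/(16−i).
E = 16/10 + 16/9 + 16/8 + 16/7 + 16/6 + 16/5 + 16/4 + 16/3 + 16/2 + 16/1 = 14762/315.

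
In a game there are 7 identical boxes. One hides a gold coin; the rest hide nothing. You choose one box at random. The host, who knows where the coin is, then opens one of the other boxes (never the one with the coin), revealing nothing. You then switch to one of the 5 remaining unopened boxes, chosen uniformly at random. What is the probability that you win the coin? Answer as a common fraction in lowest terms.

6/35

Your original box holds the coin with probability 1/7, so the other 6 collectively hold it with probability 6/7.
The host can always find an empty box to open, so this doesn't change that 6/7; it is now spread over the 5 remaining unopened boxes.
P(win by switching) = (6/7) · (1/5) = 6/35.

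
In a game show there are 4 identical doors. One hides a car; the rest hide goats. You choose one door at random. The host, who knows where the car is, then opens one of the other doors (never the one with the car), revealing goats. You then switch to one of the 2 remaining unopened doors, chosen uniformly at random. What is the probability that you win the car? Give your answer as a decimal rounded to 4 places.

0.3750

Your original door holds the car with probability 1/4, so the other 3 collectively hold it with probability 3/4.
The host can always find an empty door to open, so this doesn't change that 3/4; it is now spread over the 2 remaining unopened doors.
P(win by switching) = (3/4) · (1/2) = 3/8 ≈ 0.3750.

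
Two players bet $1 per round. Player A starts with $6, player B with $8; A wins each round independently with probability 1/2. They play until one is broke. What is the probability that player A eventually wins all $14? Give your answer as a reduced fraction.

With a fair step, P(i) = ½P(i−1) + ½P(i+1) with P(0)=0, P(14)=1 has the linear solution P(i) = i/14.
P(6) = 6/14 = 3/7.

3/7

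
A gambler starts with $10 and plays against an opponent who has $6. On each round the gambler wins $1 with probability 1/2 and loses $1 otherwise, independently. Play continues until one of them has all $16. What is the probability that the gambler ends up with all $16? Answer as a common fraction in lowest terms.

5/8

With a fair step, P(i) = ½P(i−1) + ½P(i+1) with P(0)=0, P(16)=1 has the linear solution P(i) = i/16.
P(10) = 10/16 = 5/8.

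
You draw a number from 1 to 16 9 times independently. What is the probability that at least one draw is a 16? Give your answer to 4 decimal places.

P(no draw is a 16) = (15/16)^9 ≈ 0.5594.
P(at least one) = 1 − 0.5594 = 0.4406.

0.4406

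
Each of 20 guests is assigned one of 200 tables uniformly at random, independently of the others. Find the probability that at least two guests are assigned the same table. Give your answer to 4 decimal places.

0.6256

It's easier to compute the probability that all 20 are distinct.
P(all distinct) = 200/200 · 199/200 · ··· · 181/200 ≈ 0.3744.
So the probability of at least one match is 1 − 0.3744 = 0.6256.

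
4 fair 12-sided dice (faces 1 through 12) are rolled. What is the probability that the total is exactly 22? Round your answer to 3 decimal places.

0.048

There are 12^4 = 20736 equally likely outcomes.
The number of ordered 4-tuples from {1,…,12} summing to 22 is 994.
P(sum = 22) = 994/20736 = 497/10368 ≈ 0.048.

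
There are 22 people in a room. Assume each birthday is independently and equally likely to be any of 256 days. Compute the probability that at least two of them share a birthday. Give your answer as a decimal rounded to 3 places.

0.605

It's easier to compute the probability that all 22 are distinct.
P(all distinct) = 256/256 · 255/256 · ··· · 235/256 ≈ 0.395.
So the probability of at least one match is 1 − 0.395 = 0.605.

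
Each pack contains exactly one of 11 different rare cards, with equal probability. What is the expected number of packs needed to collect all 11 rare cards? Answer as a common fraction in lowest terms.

83711/2520

After i distinct types are collected, each trial gives a new one with probability (11−i)/11, so the expected wait for the next new type is 11/(11−i).
E = 11/11 + 11/10 + 11/9 + 11/8 + 11/7 + 11/6 + 11/5 + 11/4 + 11/3 + 11/2 + 11/1 = 83711/2520.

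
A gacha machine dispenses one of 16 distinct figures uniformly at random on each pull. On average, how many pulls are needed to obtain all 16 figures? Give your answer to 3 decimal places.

After i distinct types are collected, each trial gives a new one with probability (16−i)/16, so the expected wait for the next new type is 16/(16−i).
E = 16/16 + 16/15 + 16/14 + 16/13 + 16/12 + 16/11 + 16/10 + 16/9 + 16/8 + 16/7 + 16/6 + 16/5 + 16/4 + 16/3 + 16/2 + 16/1 = 2436559/45045 ≈ 54.092.

54.092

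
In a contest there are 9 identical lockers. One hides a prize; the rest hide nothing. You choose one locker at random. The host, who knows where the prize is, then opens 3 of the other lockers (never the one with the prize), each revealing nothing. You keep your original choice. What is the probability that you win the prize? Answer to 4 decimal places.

The host can always open 3 empty lockers regardless of your choice, so the reveals give no information about your original locker.
P(win by staying) = 1/9 ≈ 0.1111.

0.1111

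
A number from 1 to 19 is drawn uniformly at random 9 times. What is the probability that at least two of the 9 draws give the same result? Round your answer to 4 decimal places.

0.8961

P(all 9 different) = 19/19 · 18/19 · ··· · 11/19 ≈ 0.1039.
P(at least two equal) = 1 − 0.1039 = 0.8961.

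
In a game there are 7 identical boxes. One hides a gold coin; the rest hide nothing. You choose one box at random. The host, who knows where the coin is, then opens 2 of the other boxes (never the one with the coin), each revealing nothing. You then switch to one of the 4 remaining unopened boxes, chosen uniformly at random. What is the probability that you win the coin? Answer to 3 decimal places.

0.214

Your original box holds the coin with probability 1/7, so the other 6 collectively hold it with probability 6/7.
The host can always find 2 empty boxes to open, so the reveals don't change that 6/7; it is now spread over the 4 remaining unopened boxes.
P(win by switching) = (6/7) · (1/4) = 3/14 ≈ 0.214.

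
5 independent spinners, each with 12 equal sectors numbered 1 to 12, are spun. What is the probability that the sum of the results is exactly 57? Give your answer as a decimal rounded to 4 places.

0.0001

There are 12^5 = 248832 equally likely outcomes.
The number of ordered 5-tuples from {1,…,12} summing to 57 is 35.
P(sum = 57) = 35/248832 ≈ 0.0001.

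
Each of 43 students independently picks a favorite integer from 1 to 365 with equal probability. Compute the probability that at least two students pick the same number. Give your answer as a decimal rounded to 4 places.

It's easier to compute the probability that all 43 are distinct.
P(all distinct) = 365/365 · 364/365 · ··· · 323/365 ≈ 0.0761.
So the probability of at least one match is 1 − 0.0761 = 0.9239.

0.9239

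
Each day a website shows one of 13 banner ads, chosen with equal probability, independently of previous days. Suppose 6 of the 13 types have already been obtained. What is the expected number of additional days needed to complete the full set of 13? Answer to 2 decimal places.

33.71

Starting from 6 distinct types, each trial gives a new one with probability (13−i)/13 when i types are held, so the wait for the next new type is 13/(13−i).
E = 13/7 + 13/6 + 13/5 + 13/4 + 13/3 + 13/2 + 13/1 = 4719/140 ≈ 33.71.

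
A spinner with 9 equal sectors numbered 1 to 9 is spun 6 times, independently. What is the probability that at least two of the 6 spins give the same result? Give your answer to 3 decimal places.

0.886

P(all 6 different) = 9/9 · 8/9 · ··· · 4/9 ≈ 0.114.
P(at least two equal) = 1 − 0.114 = 0.886.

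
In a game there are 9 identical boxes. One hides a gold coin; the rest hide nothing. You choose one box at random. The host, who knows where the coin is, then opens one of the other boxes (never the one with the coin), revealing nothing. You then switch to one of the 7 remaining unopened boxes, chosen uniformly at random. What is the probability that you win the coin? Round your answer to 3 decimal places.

Your original box holds the coin with probability 1/9, so the other 8 collectively hold it with probability 8/9.
The host can always find an empty box to open, so this doesn't change that 8/9; it is now spread over the 7 remaining unopened boxes.
P(win by switching) = (8/9) · (1/7) = 8/63 ≈ 0.127.

0.127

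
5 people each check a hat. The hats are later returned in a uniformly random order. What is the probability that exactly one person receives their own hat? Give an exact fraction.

3/8

Choose which one is fixed: C(5,1) = 5 ways.
The remaining 4 must have no fixed point: D(4) = 9.
P = 5·9/120 = 3/8.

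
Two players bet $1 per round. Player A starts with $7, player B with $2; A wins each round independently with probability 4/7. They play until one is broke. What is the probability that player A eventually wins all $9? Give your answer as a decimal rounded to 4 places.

Let r = q/p = (3/7)/(4/7) = 3/4. The recurrence P(i) = p·P(i+1) + q·P(i−1) with P(0)=0, P(9)=1 gives P(i) = (1 − r^i)/(1 − r^9).
P(7) = (1 − (3/4)^7) / (1 − (3/4)^9) = 227152/242461 ≈ 0.9369.

0.9369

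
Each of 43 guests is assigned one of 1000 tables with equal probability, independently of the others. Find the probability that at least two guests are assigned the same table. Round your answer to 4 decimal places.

0.5999

It's easier to compute the probability that all 43 are distinct.
P(all distinct) = 1000/1000 · 999/1000 · ··· · 958/1000 ≈ 0.4001.
So the probability of at least one match is 1 − 0.4001 = 0.5999.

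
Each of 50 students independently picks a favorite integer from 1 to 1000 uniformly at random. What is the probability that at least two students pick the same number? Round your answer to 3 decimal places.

0.712

It's easier to compute the probability that all 50 are distinct.
P(all distinct) = 1000/1000 · 999/1000 · ··· · 951/1000 ≈ 0.288.
So the probability of at least one match is 1 − 0.288 = 0.712.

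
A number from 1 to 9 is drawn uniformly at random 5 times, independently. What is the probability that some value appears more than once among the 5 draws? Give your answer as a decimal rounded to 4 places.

P(all 5 different) = 9/9 · 8/9 · ··· · 5/9 ≈ 0.2561.
P(at least two equal) = 1 − 0.2561 = 0.7439.

0.7439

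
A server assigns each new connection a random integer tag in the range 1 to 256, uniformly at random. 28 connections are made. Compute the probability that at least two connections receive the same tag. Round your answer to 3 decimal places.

It's easier to compute the probability that all 28 are distinct.
P(all distinct) = 256/256 · 255/256 · ··· · 229/256 ≈ 0.216.
So the probability of at least one match is 1 − 0.216 = 0.784.

0.784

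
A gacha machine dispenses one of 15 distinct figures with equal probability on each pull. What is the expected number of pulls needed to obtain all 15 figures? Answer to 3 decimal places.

After i distinct types are collected, each trial gives a new one with probability (15−i)/15, so the expected wait for the next new type is 15/(15−i).
E = 15/15 + 15/14 + 15/13 + 15/12 + 15/11 + 15/10 + 15/9 + 15/8 + 15/7 + 15/6 + 15/5 + 15/4 + 15/3 + 15/2 + 15/1 = 1195757/24024 ≈ 49.773.

49.773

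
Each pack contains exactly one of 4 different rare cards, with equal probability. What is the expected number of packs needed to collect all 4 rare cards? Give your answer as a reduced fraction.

25/3

After i distinct types are collected, each trial gives a new one with probability (4−i)/4, so the expected wait for the next new type is 4/(4−i).
E = 4/4 + 4/3 + 4/2 + 4/1 = 25/3.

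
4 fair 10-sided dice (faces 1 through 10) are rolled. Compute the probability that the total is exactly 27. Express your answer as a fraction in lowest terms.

6/125

There are 10^4 = 10000 equally likely outcomes.
The number of ordered 4-tuples from {1,…,10} summing to 27 is 480.
P(sum = 27) = 480/10000 = 6/125.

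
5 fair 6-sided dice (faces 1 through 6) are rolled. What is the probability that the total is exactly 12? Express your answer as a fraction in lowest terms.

There are 6^5 = 7776 equally likely outcomes.
The number of ordered 5-tuples from {1,…,6} summing to 12 is 305.
P(sum = 12) = 305/7776.

305/7776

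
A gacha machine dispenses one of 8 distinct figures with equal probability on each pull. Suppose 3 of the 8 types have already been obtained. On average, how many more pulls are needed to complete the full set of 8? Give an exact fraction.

274/15

Starting from 3 distinct types, each trial gives a new one with probability (8−i)/8 when i types are held, so the wait for the next new type is 8/(8−i).
E = 8/5 + 8/4 + 8/3 + 8/2 + 8/1 = 274/15.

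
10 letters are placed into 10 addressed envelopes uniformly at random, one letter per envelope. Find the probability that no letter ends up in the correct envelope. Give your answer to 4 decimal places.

This is the derangement probability: permutations of 10 with no fixed point.
D(10) = 10! · (1 − 1/1! + 1/2! − ··· + (−1)^10/10!) = 1334961.
P = 1334961/3628800 = 16481/44800 ≈ 0.3679.

0.3679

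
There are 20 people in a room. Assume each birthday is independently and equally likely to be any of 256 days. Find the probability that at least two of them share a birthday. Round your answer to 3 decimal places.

It's easier to compute the probability that all 20 are distinct.
P(all distinct) = 256/256 · 255/256 · ··· · 237/256 ≈ 0.467.
So the probability of at least one match is 1 − 0.467 = 0.533.

0.533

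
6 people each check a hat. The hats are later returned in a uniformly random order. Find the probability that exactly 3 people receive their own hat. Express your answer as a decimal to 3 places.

0.056

Choose which 3 of the 6 are fixed: C(6,3) = 20 ways.
The remaining 3 must have no fixed point: D(3) = 2.
P = 20·2/720 = 1/18 ≈ 0.056.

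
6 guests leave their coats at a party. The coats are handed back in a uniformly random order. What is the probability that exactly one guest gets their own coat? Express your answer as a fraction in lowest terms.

Choose which one is fixed: C(6,1) = 6 ways.
The remaining 5 must have no fixed point: D(5) = 44.
P = 6·44/720 = 11/30.

11/30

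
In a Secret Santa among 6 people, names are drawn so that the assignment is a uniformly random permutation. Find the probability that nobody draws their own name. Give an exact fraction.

This is the derangement probability: permutations of 6 with no fixed point.
D(6) = 6! · (1 − 1/1! + 1/2! − ··· + (−1)^6/6!) = 265.
P = 265/720 = 53/144.

53/144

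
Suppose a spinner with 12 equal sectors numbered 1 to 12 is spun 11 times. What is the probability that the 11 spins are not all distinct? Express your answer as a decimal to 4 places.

P(all 11 different) = 12/12 · 11/12 · ··· · 2/12 ≈ 0.0006.
P(at least two equal) = 1 − 0.0006 = 0.9994.

0.9994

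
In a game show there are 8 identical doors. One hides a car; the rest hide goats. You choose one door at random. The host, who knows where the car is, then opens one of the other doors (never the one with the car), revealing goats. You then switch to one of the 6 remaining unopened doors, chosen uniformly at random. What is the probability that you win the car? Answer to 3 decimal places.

0.146

Your original door holds the car with probability 1/8, so the other 7 collectively hold it with probability 7/8.
The host can always find an empty door to open, so this doesn't change that 7/8; it is now spread over the 6 remaining unopened doors.
P(win by switching) = (7/8) · (1/6) = 7/48 ≈ 0.146.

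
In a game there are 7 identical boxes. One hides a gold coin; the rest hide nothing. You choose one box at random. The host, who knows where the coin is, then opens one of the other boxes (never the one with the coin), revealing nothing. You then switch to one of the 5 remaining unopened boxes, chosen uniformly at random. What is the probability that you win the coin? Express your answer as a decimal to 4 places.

Your original box holds the coin with probability 1/7, so the other 6 collectively hold it with probability 6/7.
The host can always find an empty box to open, so this doesn't change that 6/7; it is now spread over the 5 remaining unopened boxes.
P(win by switching) = (6/7) · (1/5) = 6/35 ≈ 0.1714.

0.1714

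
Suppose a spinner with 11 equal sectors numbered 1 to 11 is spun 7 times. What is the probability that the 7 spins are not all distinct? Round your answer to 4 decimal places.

0.9147

P(all 7 different) = 11/11 · 10/11 · ··· · 5/11 ≈ 0.0853.
P(at least two equal) = 1 − 0.0853 = 0.9147.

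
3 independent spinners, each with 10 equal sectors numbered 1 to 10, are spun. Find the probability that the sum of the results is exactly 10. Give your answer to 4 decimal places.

0.0360

There are 10^3 = 1000 equally likely outcomes.
The number of ordered 3-tuples from {1,…,10} summing to 10 is 36.
P(sum = 10) = 36/1000 = 9/250 ≈ 0.0360.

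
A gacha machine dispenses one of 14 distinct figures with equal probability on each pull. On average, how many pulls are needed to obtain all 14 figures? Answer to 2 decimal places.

After i distinct types are collected, each trial gives a new one with probability (14−i)/14, so the expected wait for the next new type is 14/(14−i).
E = 14/14 + 14/13 + 14/12 + 14/11 + 14/10 + 14/9 + 14/8 + 14/7 + 14/6 + 14/5 + 14/4 + 14/3 + 14/2 + 14/1 = 1171733/25740 ≈ 45.52.

45.52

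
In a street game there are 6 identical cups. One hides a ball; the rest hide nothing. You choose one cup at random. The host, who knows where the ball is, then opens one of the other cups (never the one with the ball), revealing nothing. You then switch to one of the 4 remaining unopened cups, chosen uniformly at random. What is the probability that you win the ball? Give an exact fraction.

5/24

Your original cup holds the ball with probability 1/6, so the other 5 collectively hold it with probability 5/6.
The host can always find an empty cup to open, so this doesn't change that 5/6; it is now spread over the 4 remaining unopened cups.
P(win by switching) = (5/6) · (1/4) = 5/24.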